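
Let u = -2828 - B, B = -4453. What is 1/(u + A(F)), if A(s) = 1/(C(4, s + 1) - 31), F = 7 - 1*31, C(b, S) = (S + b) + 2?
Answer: 48/77999 ≈ 0.00061539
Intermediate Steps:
u = 1625 (u = -2828 - 1*(-4453) = -2828 + 4453 = 1625)
C(b, S) = 2 + S + b
F = -24 (F = 7 - 31 = -24)
A(s) = 1/(-24 + s) (A(s) = 1/((2 + (s + 1) + 4) - 31) = 1/((2 + (1 + s) + 4) - 31) = 1/((7 + s) - 31) = 1/(-24 + s))
1/(u + A(F)) = 1/(1625 + 1/(-24 - 24)) = 1/(1625 + 1/(-48)) = 1/(1625 - 1/48) = 1/(77999/48) = 48/77999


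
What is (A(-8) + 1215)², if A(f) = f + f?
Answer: 1437601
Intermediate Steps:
A(f) = 2*f
(A(-8) + 1215)² = (2*(-8) + 1215)² = (-16 + 1215)² = 1199² = 1437601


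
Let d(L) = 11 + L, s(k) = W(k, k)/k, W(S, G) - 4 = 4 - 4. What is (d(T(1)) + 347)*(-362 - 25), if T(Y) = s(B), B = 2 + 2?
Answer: -138933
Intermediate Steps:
W(S, G) = 4 (W(S, G) = 4 + (4 - 4) = 4 + 0 = 4)
B = 4
s(k) = 4/k
T(Y) = 1 (T(Y) = 4/4 = 4*(¼) = 1)
(d(T(1)) + 347)*(-362 - 25) = ((11 + 1) + 347)*(-362 - 25) = (12 + 347)*(-387) = 359*(-387) = -138933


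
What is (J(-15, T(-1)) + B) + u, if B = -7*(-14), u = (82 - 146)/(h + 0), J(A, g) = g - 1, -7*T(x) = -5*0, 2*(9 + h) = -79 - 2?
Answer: 9731/99 ≈ 98.293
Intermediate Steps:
h = -99/2 (h = -9 + (-79 - 2)/2 = -9 + (½)*(-81) = -9 - 81/2 = -99/2 ≈ -49.500)
T(x) = 0 (T(x) = -(-5)*0/7 = -⅐*0 = 0)
J(A, g) = -1 + g
u = 128/99 (u = (82 - 146)/(-99/2 + 0) = -64/(-99/2) = -64*(-2/99) = 128/99 ≈ 1.2929)
B = 98
(J(-15, T(-1)) + B) + u = ((-1 + 0) + 98) + 128/99 = (-1 + 98) + 128/99 = 97 + 128/99 = 9731/99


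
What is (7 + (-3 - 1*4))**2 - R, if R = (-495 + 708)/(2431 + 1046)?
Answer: -71/1159 ≈ -0.061260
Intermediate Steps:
R = 71/1159 (R = 213/3477 = 213*(1/3477) = 71/1159 ≈ 0.061260)
(7 + (-3 - 1*4))**2 - R = (7 + (-3 - 1*4))**2 - 1*71/1159 = (7 + (-3 - 4))**2 - 71/1159 = (7 - 7)**2 - 71/1159 = 0**2 - 71/1159 = 0 - 71/1159 = -71/1159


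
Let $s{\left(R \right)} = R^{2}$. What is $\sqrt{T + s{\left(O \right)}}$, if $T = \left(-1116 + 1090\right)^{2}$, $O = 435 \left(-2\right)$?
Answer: $2 \sqrt{189394} \approx 870.39$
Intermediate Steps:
$O = -870$
$T = 676$ ($T = \left(-26\right)^{2} = 676$)
$\sqrt{T + s{\left(O \right)}} = \sqrt{676 + \left(-870\right)^{2}} = \sqrt{676 + 756900} = \sqrt{757576} = 2 \sqrt{189394}$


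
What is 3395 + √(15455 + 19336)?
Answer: 3395 + √34791 ≈ 3581.5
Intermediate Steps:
3395 + √(15455 + 19336) = 3395 + √34791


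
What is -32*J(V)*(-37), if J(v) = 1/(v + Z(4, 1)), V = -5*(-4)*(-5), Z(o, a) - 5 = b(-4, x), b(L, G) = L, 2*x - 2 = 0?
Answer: -1184/99 ≈ -11.960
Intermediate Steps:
x = 1 (x = 1 + (½)*0 = 1 + 0 = 1)
Z(o, a) = 1 (Z(o, a) = 5 - 4 = 1)
V = -100 (V = 20*(-5) = -100)
J(v) = 1/(1 + v) (J(v) = 1/(v + 1) = 1/(1 + v))
-32*J(V)*(-37) = -32/(1 - 100)*(-37) = -32/(-99)*(-37) = -32*(-1/99)*(-37) = (32/99)*(-37) = -1184/99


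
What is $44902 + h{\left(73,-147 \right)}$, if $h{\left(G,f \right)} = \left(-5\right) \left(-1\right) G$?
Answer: $45267$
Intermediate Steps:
$h{\left(G,f \right)} = 5 G$
$44902 + h{\left(73,-147 \right)} = 44902 + 5 \cdot 73 = 44902 + 365 = 45267$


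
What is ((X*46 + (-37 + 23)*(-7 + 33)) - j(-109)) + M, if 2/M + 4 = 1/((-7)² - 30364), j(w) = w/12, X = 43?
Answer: 2361072937/1455132 ≈ 1622.6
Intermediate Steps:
j(w) = w/12 (j(w) = w*(1/12) = w/12)
M = -60630/121261 (M = 2/(-4 + 1/((-7)² - 30364)) = 2/(-4 + 1/(49 - 30364)) = 2/(-4 + 1/(-30315)) = 2/(-4 - 1/30315) = 2/(-121261/30315) = 2*(-30315/121261) = -60630/121261 ≈ -0.50000)
((X*46 + (-37 + 23)*(-7 + 33)) - j(-109)) + M = ((43*46 + (-37 + 23)*(-7 + 33)) - (-109)/12) - 60630/121261 = ((1978 - 14*26) - 1*(-109/12)) - 60630/121261 = ((1978 - 364) + 109/12) - 60630/121261 = (1614 + 109/12) - 60630/121261 = 19477/12 - 60630/121261 = 2361072937/1455132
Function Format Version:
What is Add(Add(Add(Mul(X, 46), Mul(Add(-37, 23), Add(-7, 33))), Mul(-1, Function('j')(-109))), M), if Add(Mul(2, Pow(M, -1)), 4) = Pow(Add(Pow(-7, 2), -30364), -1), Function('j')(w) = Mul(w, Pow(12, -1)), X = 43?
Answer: Rational(2361072937, 1455132) ≈ 1622.6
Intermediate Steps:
Function('j')(w) = Mul(Rational(1, 12), w) (Function('j')(w) = Mul(w, Rational(1, 12)) = Mul(Rational(1, 12), w))
M = Rational(-60630, 121261) (M = Mul(2, Pow(Add(-4, Pow(Add(Pow(-7, 2), -30364), -1)), -1)) = Mul(2, Pow(Add(-4, Pow(Add(49, -30364), -1)), -1)) = Mul(2, Pow(Add(-4, Pow(-30315, -1)), -1)) = Mul(2, Pow(Add(-4, Rational(-1, 30315)), -1)) = Mul(2, Pow(Rational(-121261, 30315), -1)) = Mul(2, Rational(-30315, 121261)) = Rational(-60630, 121261) ≈ -0.50000)
Add(Add(Add(Mul(X, 46), Mul(Add(-37, 23), Add(-7, 33))), Mul(-1, Function('j')(-109))), M) = Add(Add(Add(Mul(43, 46), Mul(Add(-37, 23), Add(-7, 33))), Mul(-1, Mul(Rational(1, 12), -109))), Rational(-60630, 121261)) = Add(Add(Add(1978, Mul(-14, 26)), Mul(-1, Rational(-109, 12))), Rational(-60630, 121261)) = Add(Add(Add(1978, -364), Rational(109, 12)), Rational(-60630, 121261)) = Add(Add(1614, Rational(109, 12)), Rational(-60630, 121261)) = Add(Rational(19477, 12), Rational(-60630, 121261)) = Rational(2361072937, 1455132)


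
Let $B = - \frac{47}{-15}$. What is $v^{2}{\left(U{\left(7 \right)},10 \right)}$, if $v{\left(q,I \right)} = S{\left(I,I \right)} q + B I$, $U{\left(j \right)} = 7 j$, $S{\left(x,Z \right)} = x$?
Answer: $\frac{2446096}{9} \approx 2.7179 \cdot 10^{5}$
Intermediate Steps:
$B = \frac{47}{15}$ ($B = \left(-47\right) \left(- \frac{1}{15}\right) = \frac{47}{15} \approx 3.1333$)
$v{\left(q,I \right)} = \frac{47 I}{15} + I q$ ($v{\left(q,I \right)} = I q + \frac{47 I}{15} = \frac{47 I}{15} + I q$)
$v^{2}{\left(U{\left(7 \right)},10 \right)} = \left(\frac{1}{15} \cdot 10 \left(47 + 15 \cdot 7 \cdot 7\right)\right)^{2} = \left(\frac{1}{15} \cdot 10 \left(47 + 15 \cdot 49\right)\right)^{2} = \left(\frac{1}{15} \cdot 10 \left(47 + 735\right)\right)^{2} = \left(\frac{1}{15} \cdot 10 \cdot 782\right)^{2} = \left(\frac{1564}{3}\right)^{2} = \frac{2446096}{9}$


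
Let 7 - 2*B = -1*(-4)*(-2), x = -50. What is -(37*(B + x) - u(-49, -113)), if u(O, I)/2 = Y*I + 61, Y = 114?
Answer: -48139/2 ≈ -24070.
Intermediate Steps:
u(O, I) = 122 + 228*I (u(O, I) = 2*(114*I + 61) = 2*(61 + 114*I) = 122 + 228*I)
B = 15/2 (B = 7/2 - (-1*(-4))*(-2)/2 = 7/2 - 2*(-2) = 7/2 - ½*(-8) = 7/2 + 4 = 15/2 ≈ 7.5000)
-(37*(B + x) - u(-49, -113)) = -(37*(15/2 - 50) - (122 + 228*(-113))) = -(37*(-85/2) - (122 - 25764)) = -(-3145/2 - 1*(-25642)) = -(-3145/2 + 25642) = -1*48139/2 = -48139/2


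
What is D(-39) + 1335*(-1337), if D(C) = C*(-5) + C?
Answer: -1784739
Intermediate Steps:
D(C) = -4*C (D(C) = -5*C + C = -4*C)
D(-39) + 1335*(-1337) = -4*(-39) + 1335*(-1337) = 156 - 1784895 = -1784739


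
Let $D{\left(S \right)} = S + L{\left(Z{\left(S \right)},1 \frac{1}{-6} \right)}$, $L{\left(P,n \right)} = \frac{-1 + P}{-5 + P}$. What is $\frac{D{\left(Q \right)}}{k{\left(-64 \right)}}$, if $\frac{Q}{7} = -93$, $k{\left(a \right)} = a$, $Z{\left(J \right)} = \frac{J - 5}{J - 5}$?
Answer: $\frac{651}{64} \approx 10.172$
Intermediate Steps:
$Z{\left(J \right)} = 1$ ($Z{\left(J \right)} = \frac{-5 + J}{-5 + J} = 1$)
$Q = -651$ ($Q = 7 \left(-93\right) = -651$)
$L{\left(P,n \right)} = \frac{-1 + P}{-5 + P}$
$D{\left(S \right)} = S$ ($D{\left(S \right)} = S + \frac{-1 + 1}{-5 + 1} = S + \frac{1}{-4} \cdot 0 = S - 0 = S + 0 = S$)
$\frac{D{\left(Q \right)}}{k{\left(-64 \right)}} = - \frac{651}{-64} = \left(-651\right) \left(- \frac{1}{64}\right) = \frac{651}{64}$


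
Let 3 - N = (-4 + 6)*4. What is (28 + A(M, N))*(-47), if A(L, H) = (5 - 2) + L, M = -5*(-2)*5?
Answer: -3807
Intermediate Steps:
N = -5 (N = 3 - (-4 + 6)*4 = 3 - 2*4 = 3 - 1*8 = 3 - 8 = -5)
M = 50 (M = 10*5 = 50)
A(L, H) = 3 + L
(28 + A(M, N))*(-47) = (28 + (3 + 50))*(-47) = (28 + 53)*(-47) = 81*(-47) = -3807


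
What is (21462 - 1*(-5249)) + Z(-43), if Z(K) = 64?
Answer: 26775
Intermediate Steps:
(21462 - 1*(-5249)) + Z(-43) = (21462 - 1*(-5249)) + 64 = (21462 + 5249) + 64 = 26711 + 64 = 26775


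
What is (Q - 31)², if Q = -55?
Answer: 7396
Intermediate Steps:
(Q - 31)² = (-55 - 31)² = (-86)² = 7396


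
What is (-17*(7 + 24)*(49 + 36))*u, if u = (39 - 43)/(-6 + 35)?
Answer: 179180/29 ≈ 6178.6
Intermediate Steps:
u = -4/29 ≈ -0.13793
(-17*(7 + 24)*(49 + 36))*u = -17*(7 + 24)*(49 + 36)*(-4/29) = -527*85*(-4/29) = -17*2635*(-4/29) = -44795*(-4/29) = 179180/29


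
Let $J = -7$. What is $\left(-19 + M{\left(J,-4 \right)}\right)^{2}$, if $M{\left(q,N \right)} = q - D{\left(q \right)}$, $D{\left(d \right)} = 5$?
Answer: $961$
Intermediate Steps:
$M{\left(q,N \right)} = -5 + q$ ($M{\left(q,N \right)} = q - 5 = -5 + q$)
$\left(-19 + M{\left(J,-4 \right)}\right)^{2} = \left(-19 - 12\right)^{2} = \left(-31\right)^{2} = 961$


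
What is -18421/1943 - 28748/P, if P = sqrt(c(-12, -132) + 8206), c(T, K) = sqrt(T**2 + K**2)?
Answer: -18421/1943 - 14374*sqrt(2)/sqrt(4103 + 6*sqrt(122)) ≈ -324.30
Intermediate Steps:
c(T, K) = sqrt(K**2 + T**2)
P = sqrt(8206 + 12*sqrt(122)) (P = sqrt(sqrt((-132)**2 + (-12)**2) + 8206) = sqrt(sqrt(17424 + 144) + 8206) = sqrt(sqrt(17568) + 8206) = sqrt(12*sqrt(122) + 8206) = sqrt(8206 + 12*sqrt(122)) ≈ 91.316)
-18421/1943 - 28748/P = -18421/1943 - 28748/sqrt(8206 + 12*sqrt(122))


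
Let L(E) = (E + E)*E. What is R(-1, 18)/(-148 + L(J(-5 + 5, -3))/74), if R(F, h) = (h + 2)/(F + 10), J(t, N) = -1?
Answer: -148/9855 ≈ -0.015018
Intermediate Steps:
R(F, h) = (2 + h)/(10 + F)
L(E) = 2*E**2 (L(E) = (2*E)*E = 2*E**2)
R(-1, 18)/(-148 + L(J(-5 + 5, -3))/74) = ((2 + 18)/(10 - 1))/(-148 + (2*(-1)**2)/74) = (20/9)/(-148 + (2*1)*(1/74)) = ((1/9)*20)/(-148 + 2*(1/74)) = 20/(9*(-148 + 1/37)) = 20/(9*(-5475/37)) = (20/9)*(-37/5475) = -148/9855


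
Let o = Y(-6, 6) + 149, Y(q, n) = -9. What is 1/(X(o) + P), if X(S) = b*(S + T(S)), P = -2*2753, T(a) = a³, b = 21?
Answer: 1/57621434 ≈ 1.7355e-8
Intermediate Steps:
o = 140 (o = -9 + 149 = 140)
P = -5506
X(S) = 21*S + 21*S³ (X(S) = 21*(S + S³) = 21*S + 21*S³)
1/(X(o) + P) = 1/(21*140*(1 + 140²) - 5506) = 1/(21*140*(1 + 19600) - 5506) = 1/(21*140*19601 - 5506) = 1/(57626940 - 5506) = 1/57621434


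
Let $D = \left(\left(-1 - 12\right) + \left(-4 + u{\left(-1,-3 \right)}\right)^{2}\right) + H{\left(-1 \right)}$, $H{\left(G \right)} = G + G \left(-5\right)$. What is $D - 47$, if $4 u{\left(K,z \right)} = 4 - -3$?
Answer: $- \frac{815}{16} \approx -50.938$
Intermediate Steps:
$u{\left(K,z \right)} = \frac{7}{4}$ ($u{\left(K,z \right)} = \frac{4 - -3}{4} = \frac{4 + 3}{4} = \frac{1}{4} \cdot 7 = \frac{7}{4}$)
$H{\left(G \right)} = - 4 G$ ($H{\left(G \right)} = G - 5 G = - 4 G$)
$D = - \frac{63}{16}$ ($D = \left(\left(-1 - 12\right) + \left(-4 + \frac{7}{4}\right)^{2}\right) - -4 = \left(\left(-1 - 12\right) + \left(- \frac{9}{4}\right)^{2}\right) + 4 = \left(-13 + \frac{81}{16}\right) + 4 = - \frac{127}{16} + 4 = - \frac{63}{16} \approx -3.9375$)
$D - 47 = - \frac{63}{16} - 47 = - \frac{815}{16}$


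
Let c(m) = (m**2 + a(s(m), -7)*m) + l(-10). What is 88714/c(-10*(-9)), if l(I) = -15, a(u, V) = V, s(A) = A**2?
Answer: 88714/7455 ≈ 11.900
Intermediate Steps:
c(m) = -15 + m**2 - 7*m (c(m) = (m**2 - 7*m) - 15 = -15 + m**2 - 7*m)
88714/c(-10*(-9)) = 88714/(-15 + (-10*(-9))**2 - (-70)*(-9)) = 88714/(-15 + 90**2 - 7*90) = 88714/(-15 + 8100 - 630) = 88714/7455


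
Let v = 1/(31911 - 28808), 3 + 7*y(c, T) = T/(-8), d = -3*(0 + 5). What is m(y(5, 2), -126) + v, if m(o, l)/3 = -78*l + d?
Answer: 91349218/3103 ≈ 29439.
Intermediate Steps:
d = -15 (d = -3*5 = -15)
y(c, T) = -3/7 - T/56 (y(c, T) = -3/7 + (T/(-8))/7 = -3/7 + (T*(-1/8))/7 = -3/7 + (-T/8)/7 = -3/7 - T/56)
m(o, l) = -45 - 234*l (m(o, l) = 3*(-78*l - 15) = 3*(-15 - 78*l) = -45 - 234*l)
v = 1/3103 ≈ 0.00032227
m(y(5, 2), -126) + v = (-45 - 234*(-126)) + 1/3103 = (-45 + 29484) + 1/3103 = 29439 + 1/3103 = 91349218/3103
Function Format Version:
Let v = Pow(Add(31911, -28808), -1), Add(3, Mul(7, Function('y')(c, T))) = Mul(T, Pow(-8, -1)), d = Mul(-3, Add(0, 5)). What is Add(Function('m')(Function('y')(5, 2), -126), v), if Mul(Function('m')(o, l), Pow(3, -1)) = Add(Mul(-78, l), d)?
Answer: Rational(91349218, 3103) ≈ 29439.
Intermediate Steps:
d = -15 (d = Mul(-3, 5) = -15)
Function('y')(c, T) = Add(Rational(-3, 7), Mul(Rational(-1, 56), T)) (Function('y')(c, T) = Add(Rational(-3, 7), Mul(Rational(1, 7), Mul(T, Pow(-8, -1)))) = Add(Rational(-3, 7), Mul(Rational(1, 7), Mul(T, Rational(-1, 8)))) = Add(Rational(-3, 7), Mul(Rational(1, 7), Mul(Rational(-1, 8), T))) = Add(Rational(-3, 7), Mul(Rational(-1, 56), T)))
Function('m')(o, l) = Add(-45, Mul(-234, l)) (Function('m')(o, l) = Mul(3, Add(Mul(-78, l), -15)) = Mul(3, Add(-15, Mul(-78, l))) = Add(-45, Mul(-234, l)))
v = Rational(1, 3103) (v = Pow(3103, -1) = Rational(1, 3103) ≈ 0.00032227)
Add(Function('m')(Function('y')(5, 2), -126), v) = Add(Add(-45, Mul(-234, -126)), Rational(1, 3103)) = Add(Add(-45, 29484), Rational(1, 3103)) = Add(29439, Rational(1, 3103)) = Rational(91349218, 3103)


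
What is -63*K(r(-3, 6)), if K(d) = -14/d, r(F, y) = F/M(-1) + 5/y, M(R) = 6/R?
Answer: 1323/2 ≈ 661.50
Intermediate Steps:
r(F, y) = 5/y - F/6 (r(F, y) = F/((6/(-1))) + 5/y = F/((6*(-1))) + 5/y = F/(-6) + 5/y = F*(-⅙) + 5/y = -F/6 + 5/y = 5/y - F/6)
-63*K(r(-3, 6)) = -(-882)/(5/6 - ⅙*(-3)) = -(-882)/(5*(⅙) + ½) = -(-882)/(⅚ + ½) = -(-882)/4/3 = -(-882)*3/4 = -63*(-21/2) = 1323/2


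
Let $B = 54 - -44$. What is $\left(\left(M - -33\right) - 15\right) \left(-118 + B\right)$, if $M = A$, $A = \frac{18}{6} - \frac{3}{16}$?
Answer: $- \frac{1665}{4} \approx -416.25$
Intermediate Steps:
$A = \frac{45}{16}$ ($A = 18 \cdot \frac{1}{6} - \frac{3}{16} = 3 - \frac{3}{16} = \frac{45}{16} \approx 2.8125$)
$B = 98$ ($B = 54 + 44 = 98$)
$M = \frac{45}{16} \approx 2.8125$
$\left(\left(M - -33\right) - 15\right) \left(-118 + B\right) = \left(\left(\frac{45}{16} - -33\right) - 15\right) \left(-118 + 98\right) = \left(\left(\frac{45}{16} + 33\right) - 15\right) \left(-20\right) = \left(\frac{573}{16} - 15\right) \left(-20\right) = \frac{333}{16} \left(-20\right) = - \frac{1665}{4}$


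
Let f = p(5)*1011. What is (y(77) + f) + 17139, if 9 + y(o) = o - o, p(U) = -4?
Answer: 13086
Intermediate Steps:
f = -4044 (f = -4*1011 = -4044)
y(o) = -9 (y(o) = -9 + (o - o) = -9 + 0 = -9)
(y(77) + f) + 17139 = (-9 - 4044) + 17139 = -4053 + 17139 = 13086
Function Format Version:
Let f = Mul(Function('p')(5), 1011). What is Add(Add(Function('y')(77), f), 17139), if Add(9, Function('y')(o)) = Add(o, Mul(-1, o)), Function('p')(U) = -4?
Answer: 13086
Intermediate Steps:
f = -4044 (f = Mul(-4, 1011) = -4044)
Function('y')(o) = -9 (Function('y')(o) = Add(-9, Add(o, Mul(-1, o))) = Add(-9, 0) = -9)
Add(Add(Function('y')(77), f), 17139) = Add(Add(-9, -4044), 17139) = Add(-4053, 17139) = 13086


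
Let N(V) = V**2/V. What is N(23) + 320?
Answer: 343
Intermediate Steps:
N(V) = V
N(23) + 320 = 23 + 320 = 343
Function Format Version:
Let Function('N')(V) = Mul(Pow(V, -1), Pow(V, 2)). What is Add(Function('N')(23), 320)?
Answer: 343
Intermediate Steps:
Function('N')(V) = V
Add(Function('N')(23), 320) = Add(23, 320) = 343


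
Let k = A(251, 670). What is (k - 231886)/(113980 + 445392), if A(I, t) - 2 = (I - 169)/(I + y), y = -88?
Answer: -18898505/45588818 ≈ -0.41454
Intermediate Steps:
A(I, t) = 2 + (-169 + I)/(-88 + I) (A(I, t) = 2 + (I - 169)/(I - 88) = 2 + (-169 + I)/(-88 + I))
k = 408/163 (k = 3*(-115 + 251)/(-88 + 251) = 3*136/163 = 3*(1/163)*136 = 408/163 ≈ 2.5031)
(k - 231886)/(113980 + 445392) = (408/163 - 231886)/(113980 + 445392) = -37797010/163/559372 = -37797010/163*1/559372 = -18898505/45588818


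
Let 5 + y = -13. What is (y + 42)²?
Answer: 576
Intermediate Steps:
y = -18 (y = -5 - 13 = -18)
(y + 42)² = (-18 + 42)² = 24² = 576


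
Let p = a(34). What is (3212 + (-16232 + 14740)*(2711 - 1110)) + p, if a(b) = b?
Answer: -2385446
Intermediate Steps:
p = 34
(3212 + (-16232 + 14740)*(2711 - 1110)) + p = (3212 + (-16232 + 14740)*(2711 - 1110)) + 34 = (3212 - 1492*1601) + 34 = (3212 - 2388692) + 34 = -2385480 + 34 = -2385446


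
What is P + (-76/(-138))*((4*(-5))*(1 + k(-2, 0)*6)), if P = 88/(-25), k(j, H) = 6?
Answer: -709072/1725 ≈ -411.06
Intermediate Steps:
P = -88/25 (P = 88*(-1/25) = -88/25 ≈ -3.5200)
P + (-76/(-138))*((4*(-5))*(1 + k(-2, 0)*6)) = -88/25 + (-76/(-138))*((4*(-5))*(1 + 6*6)) = -88/25 + (-76*(-1/138))*(-20*(1 + 36)) = -88/25 + 38*(-20*37)/69 = -88/25 + (38/69)*(-740) = -88/25 - 28120/69 = -709072/1725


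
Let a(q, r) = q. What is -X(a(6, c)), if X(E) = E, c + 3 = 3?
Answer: -6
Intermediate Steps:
c = 0 (c = -3 + 3 = 0)
-X(a(6, c)) = -1*6 = -6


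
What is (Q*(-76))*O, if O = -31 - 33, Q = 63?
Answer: 306432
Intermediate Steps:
O = -64
(Q*(-76))*O = (63*(-76))*(-64) = -4788*(-64) = 306432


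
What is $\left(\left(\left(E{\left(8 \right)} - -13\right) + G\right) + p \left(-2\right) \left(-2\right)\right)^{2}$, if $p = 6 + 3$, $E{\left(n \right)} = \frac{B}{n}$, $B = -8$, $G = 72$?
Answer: $14400$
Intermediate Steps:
$E{\left(n \right)} = - \frac{8}{n}$
$p = 9$
$\left(\left(\left(E{\left(8 \right)} - -13\right) + G\right) + p \left(-2\right) \left(-2\right)\right)^{2} = \left(\left(\left(- \frac{8}{8} - -13\right) + 72\right) + 9 \left(-2\right) \left(-2\right)\right)^{2} = \left(\left(\left(\left(-8\right) \frac{1}{8} + 13\right) + 72\right) - -36\right)^{2} = \left(\left(\left(-1 + 13\right) + 72\right) + 36\right)^{2} = \left(\left(12 + 72\right) + 36\right)^{2} = \left(84 + 36\right)^{2} = 120^{2} = 14400$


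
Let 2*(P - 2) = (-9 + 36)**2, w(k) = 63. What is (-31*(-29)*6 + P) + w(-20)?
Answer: 11647/2 ≈ 5823.5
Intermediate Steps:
P = 733/2 (P = 2 + (-9 + 36)**2/2 = 2 + (1/2)*27**2 = 2 + (1/2)*729 = 2 + 729/2 = 733/2 ≈ 366.50)
(-31*(-29)*6 + P) + w(-20) = (-31*(-29)*6 + 733/2) + 63 = (899*6 + 733/2) + 63 = (5394 + 733/2) + 63 = 11521/2 + 63 = 11647/2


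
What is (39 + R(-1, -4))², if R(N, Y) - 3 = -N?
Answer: 1849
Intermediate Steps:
R(N, Y) = 3 - N
(39 + R(-1, -4))² = (39 + (3 - 1*(-1)))² = (39 + (3 + 1))² = (39 + 4)² = 43² = 1849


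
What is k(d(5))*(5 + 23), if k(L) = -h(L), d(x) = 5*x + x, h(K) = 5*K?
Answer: -4200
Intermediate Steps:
d(x) = 6*x
k(L) = -5*L
k(d(5))*(5 + 23) = (-30*5)*(5 + 23) = -5*30*28 = -150*28 = -4200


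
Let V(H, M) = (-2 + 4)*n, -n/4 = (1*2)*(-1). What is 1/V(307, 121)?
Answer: 1/16 ≈ 0.062500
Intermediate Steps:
n = 8 (n = -4*1*2*(-1) = -8*(-1) = -4*(-2) = 8)
V(H, M) = 16 (V(H, M) = (-2 + 4)*8 = 2*8 = 16)
1/V(307, 121) = 1/16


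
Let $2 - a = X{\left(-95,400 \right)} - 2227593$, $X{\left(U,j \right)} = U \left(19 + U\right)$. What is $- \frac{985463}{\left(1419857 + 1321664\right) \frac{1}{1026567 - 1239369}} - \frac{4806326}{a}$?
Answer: $\frac{465618328106555404}{6087204690375} \approx 76491.0$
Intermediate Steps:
$a = 2220375$ ($a = 2 - \left(- 95 \left(19 - 95\right) - 2227593\right) = 2 - \left(\left(-95\right) \left(-76\right) - 2227593\right) = 2 - \left(7220 - 2227593\right) = 2 - -2220373 = 2 + 2220373 = 2220375$)
$- \frac{985463}{\left(1419857 + 1321664\right) \frac{1}{1026567 - 1239369}} - \frac{4806326}{a} = - \frac{985463}{\left(1419857 + 1321664\right) \frac{1}{1026567 - 1239369}} - \frac{4806326}{2220375} = - \frac{985463}{2741521 \frac{1}{-212802}} - \frac{4806326}{2220375} = - \frac{985463}{2741521 \left(- \frac{1}{212802}\right)} - \frac{4806326}{2220375} = - \frac{985463}{- \frac{2741521}{212802}} - \frac{4806326}{2220375} = \left(-985463\right) \left(- \frac{212802}{2741521}\right) - \frac{4806326}{2220375} = \frac{209708497326}{2741521} - \frac{4806326}{2220375} = \frac{465618328106555404}{6087204690375}$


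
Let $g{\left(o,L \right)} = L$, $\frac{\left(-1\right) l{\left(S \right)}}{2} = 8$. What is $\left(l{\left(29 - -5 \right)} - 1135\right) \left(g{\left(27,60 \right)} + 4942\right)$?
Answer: $-5757302$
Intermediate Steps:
$l{\left(S \right)} = -16$ ($l{\left(S \right)} = \left(-2\right) 8 = -16$)
$\left(l{\left(29 - -5 \right)} - 1135\right) \left(g{\left(27,60 \right)} + 4942\right) = \left(-16 - 1135\right) \left(60 + 4942\right) = \left(-1151\right) 5002 = -5757302$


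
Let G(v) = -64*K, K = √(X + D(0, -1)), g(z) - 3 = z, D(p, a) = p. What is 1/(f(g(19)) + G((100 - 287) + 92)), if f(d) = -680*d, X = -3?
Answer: I/(16*(-935*I + 4*√3)) ≈ -6.6841e-5 + 4.9528e-7*I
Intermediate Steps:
g(z) = 3 + z
K = I*√3 (K = √(-3 + 0) = √(-3) = I*√3 ≈ 1.732*I)
G(v) = -64*I*√3
1/(f(g(19)) + G((100 - 287) + 92)) = 1/(-680*(3 + 19) - 64*I*√3) = 1/(-680*22 - 64*I*√3) = 1/(-14960 - 64*I*√3)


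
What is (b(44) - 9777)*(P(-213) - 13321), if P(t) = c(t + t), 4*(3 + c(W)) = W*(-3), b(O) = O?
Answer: 253145597/2 ≈ 1.2657e+8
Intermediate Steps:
c(W) = -3 - 3*W/4 (c(W) = -3 + (W*(-3))/4 = -3 + (-3*W)/4 = -3 - 3*W/4)
P(t) = -3 - 3*t/2 (P(t) = -3 - 3*(t + t)/4 = -3 - 3*t/2)
(b(44) - 9777)*(P(-213) - 13321) = (44 - 9777)*((-3 - 3/2*(-213)) - 13321) = -9733*((-3 + 639/2) - 13321) = -9733*(633/2 - 13321) = -9733*(-26009/2) = 253145597/2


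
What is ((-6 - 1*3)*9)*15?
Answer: -1215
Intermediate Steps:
((-6 - 1*3)*9)*15 = ((-6 - 3)*9)*15 = -9*9*15 = -81*15 = -1215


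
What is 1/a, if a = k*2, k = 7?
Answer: 1/14 ≈ 0.071429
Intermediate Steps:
a = 14 (a = 7*2 = 14)
1/a = 1/14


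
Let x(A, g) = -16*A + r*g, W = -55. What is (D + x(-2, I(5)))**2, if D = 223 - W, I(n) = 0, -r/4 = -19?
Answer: 96100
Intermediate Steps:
r = 76 (r = -4*(-19) = 76)
x(A, g) = -16*A + 76*g
D = 278 (D = 223 - 1*(-55) = 223 + 55 = 278)
(D + x(-2, I(5)))**2 = (278 + (-16*(-2) + 76*0))**2 = (278 + (32 + 0))**2 = (278 + 32)**2 = 310**2 = 96100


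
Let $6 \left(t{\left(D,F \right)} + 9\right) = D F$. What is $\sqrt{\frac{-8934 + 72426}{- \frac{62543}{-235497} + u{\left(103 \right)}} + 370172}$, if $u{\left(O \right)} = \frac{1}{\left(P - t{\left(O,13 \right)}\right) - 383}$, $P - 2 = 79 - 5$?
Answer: $\frac{4 \sqrt{1439539210836133539209}}{194158979} \approx 781.65$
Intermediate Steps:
$P = 76$ ($P = 2 + \left(79 - 5\right) = 2 + 74 = 76$)
$t{\left(D,F \right)} = -9 + \frac{D F}{6}$
$u{\left(O \right)} = \frac{1}{-298 - \frac{13 O}{6}}$ ($u{\left(O \right)} = \frac{1}{\left(76 - \left(-9 + \frac{1}{6} O 13\right)\right) - 383} = \frac{1}{\left(76 - \left(-9 + \frac{13 O}{6}\right)\right) - 383} = \frac{1}{\left(85 - \frac{13 O}{6}\right) - 383} = \frac{1}{-298 - \frac{13 O}{6}}$)
$\sqrt{\frac{-8934 + 72426}{- \frac{62543}{-235497} + u{\left(103 \right)}} + 370172} = \sqrt{\frac{-8934 + 72426}{- \frac{62543}{-235497} - \frac{6}{1788 + 13 \cdot 103}} + 370172} = \sqrt{\frac{63492}{\left(-62543\right) \left(- \frac{1}{235497}\right) - \frac{6}{1788 + 1339}} + 370172} = \sqrt{\frac{63492}{\frac{62543}{235497} - \frac{6}{3127}} + 370172} = \sqrt{\frac{63492}{\frac{194158979}{736399119}} + 370172} = \sqrt{63492 \cdot \frac{736399119}{194158979} + 370172} = \sqrt{\frac{46755452863548}{194158979} + 370172} = \sqrt{\frac{118627670437936}{194158979}} = \frac{4 \sqrt{1439539210836133539209}}{194158979}$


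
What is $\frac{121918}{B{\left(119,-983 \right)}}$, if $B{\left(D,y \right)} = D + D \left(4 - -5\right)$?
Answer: $\frac{60959}{595} \approx 102.45$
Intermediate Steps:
$B{\left(D,y \right)} = 10 D$ ($B{\left(D,y \right)} = D + D \left(4 + 5\right) = D + D 9 = D + 9 D = 10 D$)
$\frac{121918}{B{\left(119,-983 \right)}} = \frac{121918}{10 \cdot 119} = \frac{121918}{1190} = 121918 \cdot \frac{1}{1190} = \frac{60959}{595}$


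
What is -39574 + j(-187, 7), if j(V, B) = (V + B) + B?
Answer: -39747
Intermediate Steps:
j(V, B) = V + 2*B (j(V, B) = (B + V) + B = V + 2*B)
-39574 + j(-187, 7) = -39574 + (-187 + 2*7) = -39574 + (-187 + 14) = -39574 - 173 = -39747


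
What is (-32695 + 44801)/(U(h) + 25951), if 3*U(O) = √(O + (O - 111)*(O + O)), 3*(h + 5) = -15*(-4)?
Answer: 471244209/1010182079 - 6053*I*√2865/1010182079 ≈ 0.46649 - 0.00032073*I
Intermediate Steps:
h = 15 (h = -5 + (-15*(-4))/3 = -5 + (⅓)*60 = -5 + 20 = 15)
U(O) = √(O + 2*O*(-111 + O))/3 (U(O) = √(O + (O - 111)*(O + O))/3 = √(O + (-111 + O)*(2*O))/3 = √(O + 2*O*(-111 + O))/3)
(-32695 + 44801)/(U(h) + 25951) = (-32695 + 44801)/(√(15*(-221 + 2*15))/3 + 25951) = 12106/(√(15*(-221 + 30))/3 + 25951) = 12106/(√(15*(-191))/3 + 25951) = 12106/(√(-2865)/3 + 25951) = 12106/((I*√2865)/3 + 25951) = 12106/(I*√2865/3 + 25951) = 12106/(25951 + I*√2865/3)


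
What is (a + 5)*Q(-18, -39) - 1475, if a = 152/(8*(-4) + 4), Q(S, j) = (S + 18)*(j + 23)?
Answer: -1475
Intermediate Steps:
Q(S, j) = (18 + S)*(23 + j)
a = -38/7 (a = 152/(-32 + 4) = 152/(-28) = 152*(-1/28) = -38/7 ≈ -5.4286)
(a + 5)*Q(-18, -39) - 1475 = (-38/7 + 5)*(414 + 18*(-39) + 23*(-18) - 18*(-39)) - 1475 = -3*(414 - 702 - 414 + 702)/7 - 1475 = -3/7*0 - 1475 = 0 - 1475 = -1475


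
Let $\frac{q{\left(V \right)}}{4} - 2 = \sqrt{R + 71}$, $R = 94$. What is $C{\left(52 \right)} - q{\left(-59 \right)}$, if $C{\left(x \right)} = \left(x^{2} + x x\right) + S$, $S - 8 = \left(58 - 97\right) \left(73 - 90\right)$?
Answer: $6071 - 4 \sqrt{165} \approx 6019.6$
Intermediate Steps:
$S = 671$ ($S = 8 + \left(58 - 97\right) \left(73 - 90\right) = 8 - -663 = 8 + 663 = 671$)
$q{\left(V \right)} = 8 + 4 \sqrt{165}$ ($q{\left(V \right)} = 8 + 4 \sqrt{94 + 71} = 8 + 4 \sqrt{165}$)
$C{\left(x \right)} = 671 + 2 x^{2}$ ($C{\left(x \right)} = \left(x^{2} + x x\right) + 671 = \left(x^{2} + x^{2}\right) + 671 = 2 x^{2} + 671 = 671 + 2 x^{2}$)
$C{\left(52 \right)} - q{\left(-59 \right)} = \left(671 + 2 \cdot 52^{2}\right) - \left(8 + 4 \sqrt{165}\right) = \left(671 + 2 \cdot 2704\right) - \left(8 + 4 \sqrt{165}\right) = \left(671 + 5408\right) - \left(8 + 4 \sqrt{165}\right) = 6079 - \left(8 + 4 \sqrt{165}\right) = 6071 - 4 \sqrt{165}$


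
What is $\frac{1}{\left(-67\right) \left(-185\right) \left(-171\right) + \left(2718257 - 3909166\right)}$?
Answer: $- \frac{1}{3310454} \approx -3.0207 \cdot 10^{-7}$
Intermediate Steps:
$\frac{1}{\left(-67\right) \left(-185\right) \left(-171\right) + \left(2718257 - 3909166\right)} = \frac{1}{12395 \left(-171\right) - 1190909} = \frac{1}{-2119545 - 1190909} = \frac{1}{-3310454} = - \frac{1}{3310454}$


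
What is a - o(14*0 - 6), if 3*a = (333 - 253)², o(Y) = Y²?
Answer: 6292/3 ≈ 2097.3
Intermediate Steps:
a = 6400/3 (a = (333 - 253)²/3 = (⅓)*80² = (⅓)*6400 = 6400/3 ≈ 2133.3)
a - o(14*0 - 6) = 6400/3 - (14*0 - 6)² = 6400/3 - (0 - 6)² = 6400/3 - 1*(-6)² = 6400/3 - 1*36 = 6400/3 - 36 = 6292/3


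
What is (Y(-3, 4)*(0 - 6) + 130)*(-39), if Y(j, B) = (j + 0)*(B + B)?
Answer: -10686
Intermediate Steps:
Y(j, B) = 2*B*j (Y(j, B) = j*(2*B) = 2*B*j)
(Y(-3, 4)*(0 - 6) + 130)*(-39) = ((2*4*(-3))*(0 - 6) + 130)*(-39) = (-24*(-6) + 130)*(-39) = (144 + 130)*(-39) = 274*(-39) = -10686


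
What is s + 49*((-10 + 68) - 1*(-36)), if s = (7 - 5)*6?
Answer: 4618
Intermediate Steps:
s = 12 (s = 2*6 = 12)
s + 49*((-10 + 68) - 1*(-36)) = 12 + 49*((-10 + 68) - 1*(-36)) = 12 + 49*(58 + 36) = 12 + 49*94 = 12 + 4606 = 4618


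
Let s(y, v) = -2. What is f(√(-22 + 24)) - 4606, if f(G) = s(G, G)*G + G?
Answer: -4606 - √2 ≈ -4607.4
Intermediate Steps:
f(G) = -G (f(G) = -2*G + G = -G)
f(√(-22 + 24)) - 4606 = -√(-22 + 24) - 4606 = -√2 - 4606 = -4606 - √2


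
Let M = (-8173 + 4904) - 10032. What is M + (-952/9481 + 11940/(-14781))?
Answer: -621370534871/46712887 ≈ -13302.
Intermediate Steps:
M = -13301 (M = -3269 - 10032 = -13301)
M + (-952/9481 + 11940/(-14781)) = -13301 + (-952/9481 + 11940/(-14781)) = -13301 + (-952*1/9481 + 11940*(-1/14781)) = -13301 + (-952/9481 - 3980/4927) = -13301 - 42424884/46712887 = -621370534871/46712887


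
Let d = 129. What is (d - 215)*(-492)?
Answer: 42312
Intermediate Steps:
(d - 215)*(-492) = (129 - 215)*(-492) = -86*(-492) = 42312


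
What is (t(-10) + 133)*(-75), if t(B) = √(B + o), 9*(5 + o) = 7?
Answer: -9975 - 200*I*√2 ≈ -9975.0 - 282.84*I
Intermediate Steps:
o = -38/9 (o = -5 + (⅑)*7 = -5 + 7/9 = -38/9 ≈ -4.2222)
t(B) = √(-38/9 + B) (t(B) = √(B - 38/9) = √(-38/9 + B))
(t(-10) + 133)*(-75) = (√(-38 + 9*(-10))/3 + 133)*(-75) = (√(-38 - 90)/3 + 133)*(-75) = (√(-128)/3 + 133)*(-75) = ((8*I*√2)/3 + 133)*(-75) = (8*I*√2/3 + 133)*(-75) = (133 + 8*I*√2/3)*(-75) = -9975 - 200*I*√2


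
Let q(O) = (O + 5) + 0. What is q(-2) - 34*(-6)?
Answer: 207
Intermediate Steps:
q(O) = 5 + O (q(O) = (5 + O) + 0 = 5 + O)
q(-2) - 34*(-6) = (5 - 2) - 34*(-6) = 3 + 204 = 207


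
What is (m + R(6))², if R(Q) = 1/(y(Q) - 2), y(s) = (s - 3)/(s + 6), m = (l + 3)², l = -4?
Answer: 9/49 ≈ 0.18367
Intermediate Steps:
m = 1 (m = (-4 + 3)² = (-1)² = 1)
y(s) = (-3 + s)/(6 + s)
R(Q) = 1/(-2 + (-3 + Q)/(6 + Q)) (R(Q) = 1/((-3 + Q)/(6 + Q) - 2) = 1/(-2 + (-3 + Q)/(6 + Q)))
(m + R(6))² = (1 + (6 + 6)/(-15 - 1*6))² = (1 + 12/(-15 - 6))² = (1 + 12/(-21))² = (1 - 1/21*12)² = (1 - 4/7)² = (3/7)² = 9/49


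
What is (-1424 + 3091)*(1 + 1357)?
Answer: 2263786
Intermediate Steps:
(-1424 + 3091)*(1 + 1357) = 1667*1358 = 2263786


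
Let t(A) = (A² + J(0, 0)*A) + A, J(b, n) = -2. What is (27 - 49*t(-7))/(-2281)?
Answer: 2717/2281 ≈ 1.1911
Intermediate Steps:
t(A) = A² - A (t(A) = (A² - 2*A) + A = A² - A)
(27 - 49*t(-7))/(-2281) = (27 - (-343)*(-1 - 7))/(-2281) = (27 - (-343)*(-8))*(-1/2281) = (27 - 49*56)*(-1/2281) = (27 - 2744)*(-1/2281) = -2717*(-1/2281) = 2717/2281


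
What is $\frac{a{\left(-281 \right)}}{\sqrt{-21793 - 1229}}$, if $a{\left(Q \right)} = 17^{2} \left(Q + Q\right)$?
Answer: $\frac{81209 i \sqrt{2558}}{3837} \approx 1070.4 i$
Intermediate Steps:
$a{\left(Q \right)} = 578 Q$ ($a{\left(Q \right)} = 289 \cdot 2 Q = 578 Q$)
$\frac{a{\left(-281 \right)}}{\sqrt{-21793 - 1229}} = \frac{578 \left(-281\right)}{\sqrt{-21793 - 1229}} = - \frac{162418}{\sqrt{-23022}} = - \frac{162418}{3 i \sqrt{2558}} = - 162418 \left(- \frac{i \sqrt{2558}}{7674}\right) = \frac{81209 i \sqrt{2558}}{3837}$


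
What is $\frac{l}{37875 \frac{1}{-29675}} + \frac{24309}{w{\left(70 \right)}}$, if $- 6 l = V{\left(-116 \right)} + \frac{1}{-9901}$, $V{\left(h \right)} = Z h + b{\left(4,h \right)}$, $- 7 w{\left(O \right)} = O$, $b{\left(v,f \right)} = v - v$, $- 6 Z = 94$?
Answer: $- \frac{59226910078}{27000027} \approx -2193.6$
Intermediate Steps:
$Z = - \frac{47}{3}$ ($Z = \left(- \frac{1}{6}\right) 94 = - \frac{47}{3} \approx -15.667$)
$b{\left(v,f \right)} = 0$
$w{\left(O \right)} = - \frac{O}{7}$
$V{\left(h \right)} = - \frac{47 h}{3}$ ($V{\left(h \right)} = - \frac{47 h}{3} + 0 = - \frac{47 h}{3}$)
$l = - \frac{53980249}{178218}$ ($l = - \frac{\left(- \frac{47}{3}\right) \left(-116\right) + \frac{1}{-9901}}{6} = - \frac{\frac{5452}{3} - \frac{1}{9901}}{6} = \left(- \frac{1}{6}\right) \frac{53980249}{29703} = - \frac{53980249}{178218} \approx -302.89$)
$\frac{l}{37875 \frac{1}{-29675}} + \frac{24309}{w{\left(70 \right)}} = - \frac{53980249}{178218 \frac{37875}{-29675}} + \frac{24309}{\left(- \frac{1}{7}\right) 70} = - \frac{53980249}{178218 \cdot 37875 \left(- \frac{1}{29675}\right)} + \frac{24309}{-10} = - \frac{53980249}{178218 \left(- \frac{1515}{1187}\right)} + 24309 \left(- \frac{1}{10}\right) = \left(- \frac{53980249}{178218}\right) \left(- \frac{1187}{1515}\right) - \frac{24309}{10} = \frac{64074555563}{270000270} - \frac{24309}{10} = - \frac{59226910078}{27000027}$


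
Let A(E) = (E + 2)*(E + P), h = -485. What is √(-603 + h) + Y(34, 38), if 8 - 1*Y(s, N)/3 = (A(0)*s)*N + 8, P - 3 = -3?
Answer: 8*I*√17 ≈ 32.985*I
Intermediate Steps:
P = 0 (P = 3 - 3 = 0)
A(E) = E*(2 + E) (A(E) = (E + 2)*(E + 0) = (2 + E)*E = E*(2 + E))
Y(s, N) = 0 (Y(s, N) = 24 - 3*(((0*(2 + 0))*s)*N + 8) = 24 - 3*(((0*2)*s)*N + 8) = 24 - 3*((0*s)*N + 8) = 24 - 3*(0*N + 8) = 24 - 3*(0 + 8) = 24 - 3*8 = 24 - 24 = 0)
√(-603 + h) + Y(34, 38) = √(-603 - 485) + 0 = √(-1088) + 0 = 8*I*√17 + 0 = 8*I*√17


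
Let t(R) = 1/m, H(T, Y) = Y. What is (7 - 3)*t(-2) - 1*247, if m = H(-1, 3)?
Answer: -737/3 ≈ -245.67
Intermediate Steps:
m = 3
t(R) = ⅓ (t(R) = 1/3 = 1*(⅓) = ⅓)
(7 - 3)*t(-2) - 1*247 = (7 - 3)*(⅓) - 1*247 = 4*(⅓) - 247 = 4/3 - 247 = -737/3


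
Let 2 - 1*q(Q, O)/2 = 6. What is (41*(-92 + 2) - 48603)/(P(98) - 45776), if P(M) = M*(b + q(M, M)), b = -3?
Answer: 17431/15618 ≈ 1.1161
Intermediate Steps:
q(Q, O) = -8 (q(Q, O) = 4 - 2*6 = 4 - 12 = -8)
P(M) = -11*M (P(M) = M*(-3 - 8) = M*(-11) = -11*M)
(41*(-92 + 2) - 48603)/(P(98) - 45776) = (41*(-92 + 2) - 48603)/(-11*98 - 45776) = (41*(-90) - 48603)/(-1078 - 45776) = (-3690 - 48603)/(-46854) = -52293*(-1/46854) = 17431/15618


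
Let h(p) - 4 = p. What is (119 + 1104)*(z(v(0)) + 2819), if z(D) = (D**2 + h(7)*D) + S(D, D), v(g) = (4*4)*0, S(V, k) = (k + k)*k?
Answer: 3447637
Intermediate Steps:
S(V, k) = 2*k**2 (S(V, k) = (2*k)*k = 2*k**2)
v(g) = 0 (v(g) = 16*0 = 0)
h(p) = 4 + p
z(D) = 3*D**2 + 11*D (z(D) = (D**2 + (4 + 7)*D) + 2*D**2 = (D**2 + 11*D) + 2*D**2 = 3*D**2 + 11*D)
(119 + 1104)*(z(v(0)) + 2819) = (119 + 1104)*(0*(11 + 3*0) + 2819) = 1223*(0*(11 + 0) + 2819) = 1223*(0*11 + 2819) = 1223*(0 + 2819) = 1223*2819 = 3447637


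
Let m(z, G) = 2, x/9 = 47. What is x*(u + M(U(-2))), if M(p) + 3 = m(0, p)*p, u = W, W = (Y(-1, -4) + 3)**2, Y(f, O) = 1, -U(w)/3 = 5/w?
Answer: 11844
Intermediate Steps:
x = 423 (x = 9*47 = 423)
U(w) = -15/w
W = 16 (W = (1 + 3)**2 = 4**2 = 16)
u = 16
M(p) = -3 + 2*p
x*(u + M(U(-2))) = 423*(16 + (-3 + 2*(-15/(-2)))) = 423*(16 + (-3 + 2*(-15*(-1/2)))) = 423*(16 + (-3 + 2*(15/2))) = 423*(16 + (-3 + 15)) = 423*(16 + 12) = 423*28 = 11844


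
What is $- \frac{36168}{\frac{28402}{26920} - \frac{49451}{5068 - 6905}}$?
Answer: $- \frac{298096897120}{230565899} \approx -1292.9$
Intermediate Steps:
$- \frac{36168}{\frac{28402}{26920} - \frac{49451}{5068 - 6905}} = - \frac{36168}{28402 \cdot \frac{1}{26920} - \frac{49451}{5068 - 6905}} = - \frac{36168}{\frac{14201}{13460} - \frac{49451}{-1837}} = - \frac{36168}{\frac{14201}{13460} - - \frac{49451}{1837}} = - \frac{36168}{\frac{14201}{13460} + \frac{49451}{1837}} = - \frac{36168}{\frac{691697697}{24726020}} = \left(-36168\right) \frac{24726020}{691697697} = - \frac{298096897120}{230565899}$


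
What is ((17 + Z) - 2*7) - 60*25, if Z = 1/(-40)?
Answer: -59881/40 ≈ -1497.0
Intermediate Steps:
Z = -1/40 ≈ -0.025000
((17 + Z) - 2*7) - 60*25 = ((17 - 1/40) - 2*7) - 60*25 = (679/40 - 14) - 1500 = 119/40 - 1500 = -59881/40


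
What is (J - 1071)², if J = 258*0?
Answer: 1147041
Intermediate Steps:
J = 0
(J - 1071)² = (0 - 1071)² = (-1071)² = 1147041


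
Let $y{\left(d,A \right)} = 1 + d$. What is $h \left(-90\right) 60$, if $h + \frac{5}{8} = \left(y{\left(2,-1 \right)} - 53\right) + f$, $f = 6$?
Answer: $240975$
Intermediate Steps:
$h = - \frac{357}{8}$ ($h = - \frac{5}{8} + \left(\left(\left(1 + 2\right) - 53\right) + 6\right) = - \frac{5}{8} + \left(\left(3 - 53\right) + 6\right) = - \frac{5}{8} + \left(-50 + 6\right) = - \frac{5}{8} - 44 = - \frac{357}{8} \approx -44.625$)
$h \left(-90\right) 60 = \left(- \frac{357}{8}\right) \left(-90\right) 60 = \frac{16065}{4} \cdot 60 = 240975$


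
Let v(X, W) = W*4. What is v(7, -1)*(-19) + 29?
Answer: 105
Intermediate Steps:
v(X, W) = 4*W
v(7, -1)*(-19) + 29 = (4*(-1))*(-19) + 29 = -4*(-19) + 29 = 76 + 29 = 105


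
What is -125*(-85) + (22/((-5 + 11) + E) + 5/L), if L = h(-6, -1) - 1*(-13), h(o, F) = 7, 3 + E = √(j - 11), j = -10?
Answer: 212549/20 - 11*I*√21/15 ≈ 10627.0 - 3.3606*I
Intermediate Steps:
E = -3 + I*√21 (E = -3 + √(-10 - 11) = -3 + √(-21) = -3 + I*√21 ≈ -3.0 + 4.5826*I)
L = 20 (L = 7 - 1*(-13) = 7 + 13 = 20)
-125*(-85) + (22/((-5 + 11) + E) + 5/L) = -125*(-85) + (22/((-5 + 11) + (-3 + I*√21)) + 5/20) = 10625 + (22/(6 + (-3 + I*√21)) + 5*(1/20)) = 10625 + (22/(3 + I*√21) + ¼) = 10625 + (¼ + 22/(3 + I*√21)) = 42501/4 + 22/(3 + I*√21)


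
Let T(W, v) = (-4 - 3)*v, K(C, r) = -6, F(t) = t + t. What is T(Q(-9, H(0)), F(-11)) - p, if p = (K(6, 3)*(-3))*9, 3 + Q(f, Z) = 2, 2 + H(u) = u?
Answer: -8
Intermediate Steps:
H(u) = -2 + u
Q(f, Z) = -1 (Q(f, Z) = -3 + 2 = -1)
F(t) = 2*t
T(W, v) = -7*v
p = 162 (p = -6*(-3)*9 = 18*9 = 162)
T(Q(-9, H(0)), F(-11)) - p = -14*(-11) - 1*162 = -7*(-22) - 162 = 154 - 162 = -8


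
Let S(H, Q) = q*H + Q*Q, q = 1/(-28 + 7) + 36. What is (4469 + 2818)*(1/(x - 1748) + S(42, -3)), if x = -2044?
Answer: 13991154163/1264 ≈ 1.1069e+7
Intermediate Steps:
q = 755/21 (q = 1/(-21) + 36 = -1/21 + 36 = 755/21 ≈ 35.952)
S(H, Q) = Q² + 755*H/21 (S(H, Q) = 755*H/21 + Q*Q = 755*H/21 + Q² = Q² + 755*H/21)
(4469 + 2818)*(1/(x - 1748) + S(42, -3)) = (4469 + 2818)*(1/(-2044 - 1748) + ((-3)² + (755/21)*42)) = 7287*(1/(-3792) + (9 + 1510)) = 7287*(-1/3792 + 1519) = 7287*(5760047/3792) = 13991154163/1264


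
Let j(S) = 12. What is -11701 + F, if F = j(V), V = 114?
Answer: -11689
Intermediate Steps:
F = 12
-11701 + F = -11701 + 12 = -11689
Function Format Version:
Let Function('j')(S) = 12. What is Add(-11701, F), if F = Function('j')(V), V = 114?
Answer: -11689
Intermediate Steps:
F = 12
Add(-11701, F) = Add(-11701, 12) = -11689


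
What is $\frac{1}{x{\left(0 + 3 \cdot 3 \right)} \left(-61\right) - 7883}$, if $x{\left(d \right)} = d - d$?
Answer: $- \frac{1}{7883} \approx -0.00012686$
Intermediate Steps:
$x{\left(d \right)} = 0$
$\frac{1}{x{\left(0 + 3 \cdot 3 \right)} \left(-61\right) - 7883} = \frac{1}{0 \left(-61\right) - 7883} = \frac{1}{0 - 7883} = \frac{1}{-7883} = - \frac{1}{7883}$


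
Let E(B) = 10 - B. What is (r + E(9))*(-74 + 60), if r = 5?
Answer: -84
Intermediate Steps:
(r + E(9))*(-74 + 60) = (5 + (10 - 1*9))*(-74 + 60) = (5 + (10 - 9))*(-14) = (5 + 1)*(-14) = 6*(-14) = -84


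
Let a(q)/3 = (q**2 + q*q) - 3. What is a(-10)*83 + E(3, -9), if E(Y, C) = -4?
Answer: 49049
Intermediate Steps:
a(q) = -9 + 6*q**2 (a(q) = 3*((q**2 + q*q) - 3) = 3*((q**2 + q**2) - 3) = 3*(2*q**2 - 3) = 3*(-3 + 2*q**2) = -9 + 6*q**2)
a(-10)*83 + E(3, -9) = (-9 + 6*(-10)**2)*83 - 4 = (-9 + 6*100)*83 - 4 = (-9 + 600)*83 - 4 = 591*83 - 4 = 49053 - 4 = 49049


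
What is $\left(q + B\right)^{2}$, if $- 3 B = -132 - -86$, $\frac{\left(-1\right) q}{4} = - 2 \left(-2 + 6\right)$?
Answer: $\frac{20164}{9} \approx 2240.4$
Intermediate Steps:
$q = 32$ ($q = - 4 \left(- 2 \left(-2 + 6\right)\right) = - 4 \left(\left(-2\right) 4\right) = \left(-4\right) \left(-8\right) = 32$)
$B = \frac{46}{3}$ ($B = - \frac{-132 - -86}{3} = - \frac{-132 + 86}{3} = \left(- \frac{1}{3}\right) \left(-46\right) = \frac{46}{3} \approx 15.333$)
$\left(q + B\right)^{2} = \left(32 + \frac{46}{3}\right)^{2} = \left(\frac{142}{3}\right)^{2} = \frac{20164}{9}$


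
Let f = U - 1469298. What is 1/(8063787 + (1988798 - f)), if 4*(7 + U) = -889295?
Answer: 4/46976855 ≈ 8.5148e-8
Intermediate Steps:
U = -889323/4 (U = -7 + (¼)*(-889295) = -7 - 889295/4 = -889323/4 ≈ -2.2233e+5)
f = -6766515/4 (f = -889323/4 - 1469298 = -6766515/4 ≈ -1.6916e+6)
1/(8063787 + (1988798 - f)) = 1/(8063787 + (1988798 - 1*(-6766515/4))) = 1/(8063787 + (1988798 + 6766515/4)) = 1/(8063787 + 14721707/4) = 1/(46976855/4) = 4/46976855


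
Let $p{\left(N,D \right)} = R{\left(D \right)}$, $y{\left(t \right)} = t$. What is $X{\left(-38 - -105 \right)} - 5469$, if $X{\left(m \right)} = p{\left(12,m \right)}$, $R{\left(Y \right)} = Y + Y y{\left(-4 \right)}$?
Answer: $-5670$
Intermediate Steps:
$R{\left(Y \right)} = - 3 Y$ ($R{\left(Y \right)} = Y + Y \left(-4\right) = Y - 4 Y = - 3 Y$)
$p{\left(N,D \right)} = - 3 D$
$X{\left(m \right)} = - 3 m$
$X{\left(-38 - -105 \right)} - 5469 = - 3 \left(-38 - -105\right) - 5469 = - 3 \left(-38 + 105\right) - 5469 = \left(-3\right) 67 - 5469 = -201 - 5469 = -5670$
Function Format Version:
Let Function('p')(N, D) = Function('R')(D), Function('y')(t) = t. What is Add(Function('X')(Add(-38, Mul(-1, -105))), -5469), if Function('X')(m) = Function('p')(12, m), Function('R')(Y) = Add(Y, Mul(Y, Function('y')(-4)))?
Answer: -5670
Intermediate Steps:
Function('R')(Y) = Mul(-3, Y) (Function('R')(Y) = Add(Y, Mul(Y, -4)) = Add(Y, Mul(-4, Y)) = Mul(-3, Y))
Function('p')(N, D) = Mul(-3, D)
Function('X')(m) = Mul(-3, m)
Add(Function('X')(Add(-38, Mul(-1, -105))), -5469) = Add(Mul(-3, Add(-38, Mul(-1, -105))), -5469) = Add(Mul(-3, Add(-38, 105)), -5469) = Add(Mul(-3, 67), -5469) = Add(-201, -5469) = -5670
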